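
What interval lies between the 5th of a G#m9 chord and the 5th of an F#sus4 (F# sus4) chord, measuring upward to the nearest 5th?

The 5th of G#m9 is D#; the 5th of F#sus4 (F# sus4) is C#.
7 letter names make it a seventh; at 10 semitones (a half step narrower than major) the quality is minor.

m7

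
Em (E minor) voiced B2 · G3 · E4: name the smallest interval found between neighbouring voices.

Adjacent intervals: B2→G3 = minor sixth; G3→E4 = major sixth.
The smallest is B2 to G3, a minor sixth (8 semitones).

m6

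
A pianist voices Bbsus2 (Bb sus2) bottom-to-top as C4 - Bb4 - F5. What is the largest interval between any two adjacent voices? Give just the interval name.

minor seventh

Adjacent intervals: C4→Bb4 = minor seventh; Bb4→F5 = perfect fifth.
The largest is C4 to Bb4, a minor seventh (10 semitones).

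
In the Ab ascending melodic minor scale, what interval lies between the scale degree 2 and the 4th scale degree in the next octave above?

The scale runs Ab Bb Cb Db Eb F G.
So we need the interval from Bb up to Db.
From Bb to Db: 15 semitones over a tenth = minor.

minor tenth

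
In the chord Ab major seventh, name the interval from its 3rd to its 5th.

Ab major seventh is spelled Ab-C-Eb-G.
3rd = C; 5th = Eb.
3 letter names make it a third; at 3 semitones (a half step narrower than major) the quality is minor.

m3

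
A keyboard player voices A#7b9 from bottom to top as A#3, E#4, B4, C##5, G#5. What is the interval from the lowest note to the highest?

The outer voices are A#3 and G#5.
From A# to G#: 22 semitones over a fourteenth = minor.

minor fourteenth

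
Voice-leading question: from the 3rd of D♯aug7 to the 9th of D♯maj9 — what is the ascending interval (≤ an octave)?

The 3rd of D♯aug7 is F𝄪; the 9th of D♯maj9 is E♯.
7 letter names make it a seventh; at 10 semitones (a half step narrower than major) the quality is minor.

m7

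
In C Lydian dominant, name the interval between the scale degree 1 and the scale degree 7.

minor seventh

C lydian dominant: C D E F# G A Bb.
The scale degree 1 is C and the degree 7 is Bb.
7 letter names make it a seventh; at 10 semitones (a half step narrower than major) the quality is minor.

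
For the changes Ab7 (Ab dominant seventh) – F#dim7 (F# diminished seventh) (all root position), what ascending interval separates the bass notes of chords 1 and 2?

The roots are Ab and F#.
Ab up to F# is 10 semitones, a half step wider than a major sixth, so the interval is augmented.

A6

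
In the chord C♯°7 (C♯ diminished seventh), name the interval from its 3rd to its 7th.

C♯°7 is spelled C♯–E–G–B♭.
So we need the interval from E up to B♭.
5 letter names make it a fifth; at 6 semitones (a half step narrower than perfect) the quality is diminished.

diminished fifth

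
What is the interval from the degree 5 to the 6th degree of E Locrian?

major second

Spelling E Locrian: E F G A B♭ C D.
The degree 5 is B♭ and the degree 6 is C.
Counting 2 letters and 2 half steps from B♭ gives a major second.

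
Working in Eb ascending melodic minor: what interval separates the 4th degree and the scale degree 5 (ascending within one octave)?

The scale runs Eb F Gb Ab Bb C D.
The 4th degree is Ab and the 5th scale degree is Bb.
Ab up to Bb spans 2 letter names and 2 semitones — a major second.

major 2nd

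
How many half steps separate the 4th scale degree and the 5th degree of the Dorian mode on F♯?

The scale is F♯ G♯ A B C♯ D♯ E.
B up to C♯ is a major second — 2 semitones.

2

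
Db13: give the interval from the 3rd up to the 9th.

Spelling the chord: Db F Ab Cb Eb Bb.
That puts F below Eb.
F up to Eb is 10 semitones, a half step narrower than a major seventh, so the interval is minor.

minor seventh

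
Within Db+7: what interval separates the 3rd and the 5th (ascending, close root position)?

Db7#5 is spelled Db F A Cb.
So we need the interval from F up to A.
From F to A is 4 semitones, exactly the major third.

M3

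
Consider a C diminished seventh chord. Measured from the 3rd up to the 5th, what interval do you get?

Cdim7 (C diminished seventh): C-Eb-Gb-Bbb.
The 3rd is Eb and the 5th is Gb.
From Eb to Gb: 3 semitones over a third = minor.

minor third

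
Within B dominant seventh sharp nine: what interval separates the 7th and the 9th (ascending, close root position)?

The chord tones of B dominant seventh sharp nine are B–D♯–F♯–A–C𝄪.
So we need the interval from A up to C𝄪.
A up to C𝄪 is 5 semitones, a half step wider than a major third, so the interval is augmented.

augmented third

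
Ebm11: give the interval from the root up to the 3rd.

Eb minor eleventh is spelled Eb–Gb–Bb–Db–F–Ab.
So we need the interval from Eb up to Gb.
Eb up to Gb is 3 semitones, a half step narrower than a major third, so the interval is minor.

minor third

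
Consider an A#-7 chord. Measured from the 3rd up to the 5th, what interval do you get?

A#-7: A# C# E# G#.
3rd = C#; 5th = E#.
From C# to E# is 4 semitones, exactly the major third.

major third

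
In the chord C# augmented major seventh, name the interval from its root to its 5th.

A5

C#maj7#5 (C# augmented major seventh): C#-E#-G##-B#.
That puts C# below G##.
From C# to G##: 8 semitones over a fifth = augmented.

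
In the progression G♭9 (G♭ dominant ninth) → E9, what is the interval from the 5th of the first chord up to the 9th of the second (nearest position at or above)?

The 5th of G♭9 (G♭ dominant ninth) is D♭; the 9th of E9 is F♯.
D♭ up to F♯ is 5 semitones, a half step wider than a major third, so the interval is augmented.

augmented third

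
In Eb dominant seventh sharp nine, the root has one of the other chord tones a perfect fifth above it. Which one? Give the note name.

Bb

The chord tones of Eb7#9 (Eb dominant seventh sharp nine) are Eb-G-Bb-Db-F#.
The root is Eb. A perfect fifth above Eb is Bb.
Bb is the chord's 5th.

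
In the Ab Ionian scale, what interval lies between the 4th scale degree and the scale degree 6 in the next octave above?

major tenth

The scale runs Ab Bb C Db Eb F G.
4th scale degree = Db; 6th scale degree (up an octave) = F.
From Db to F is 16 semitones, exactly the major tenth.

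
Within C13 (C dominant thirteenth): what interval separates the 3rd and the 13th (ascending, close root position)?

perfect eleventh

The chord tones of C dominant thirteenth are C–E–G–Bb–D–A.
That puts E below A.
Counting 11 letters and 17 half steps from E gives a perfect eleventh.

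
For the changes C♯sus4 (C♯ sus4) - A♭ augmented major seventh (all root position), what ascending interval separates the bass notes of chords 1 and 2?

The roots are C♯ and A♭.
C♯ up to A♭ is 7 semitones, a whole step narrower than a major sixth, so the interval is diminished.

d6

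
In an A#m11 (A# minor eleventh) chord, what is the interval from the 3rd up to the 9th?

M7

A# minor eleventh is spelled A#–C#–E#–G#–B#–D#.
So we need the interval from C# up to B#.
From C# to B# is 11 semitones, exactly the major seventh.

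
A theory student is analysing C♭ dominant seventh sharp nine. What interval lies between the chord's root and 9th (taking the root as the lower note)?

C♭ dominant seventh sharp nine: C♭, E♭, G♭, B𝄫, D.
So we need the interval from C♭ up to D.
9 letter names make it a ninth; at 15 semitones (a half step wider than major) the quality is augmented.

augmented 9th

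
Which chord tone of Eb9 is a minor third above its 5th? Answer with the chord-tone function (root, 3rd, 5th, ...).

Eb9: Eb, G, Bb, Db, F.
The 5th is Bb. A minor third above Bb is Db.
Db is the chord's 7th.

7th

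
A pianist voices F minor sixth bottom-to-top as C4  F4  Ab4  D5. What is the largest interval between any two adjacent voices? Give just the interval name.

augmented fourth

Adjacent intervals: C4→F4 = perfect fourth; F4→Ab4 = minor third; Ab4→D5 = augmented fourth.
The largest is Ab4 to D5, an augmented fourth (6 semitones).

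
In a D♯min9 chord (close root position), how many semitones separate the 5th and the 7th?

3

D♯ minor ninth: D♯-F♯-A♯-C♯-E♯.
A♯ to C♯ is a minor third: 3 semitones.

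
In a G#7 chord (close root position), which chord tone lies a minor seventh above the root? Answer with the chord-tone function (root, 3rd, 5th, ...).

The chord tones of G#7 (G# dominant seventh) are G#–B#–D#–F#.
The root is G#. A minor seventh above G# is F#.
F# is the chord's 7th.

7th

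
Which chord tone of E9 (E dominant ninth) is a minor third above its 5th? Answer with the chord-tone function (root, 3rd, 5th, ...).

Spelling the chord: E G♯ B D F♯.
The 5th is B. A minor third above B is D.
D is the chord's 7th.

7th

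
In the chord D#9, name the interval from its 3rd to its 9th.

minor seventh

The chord tones of D#9 are D# F## A# C# E#.
The 3rd is F## and the 9th is E#.
From F## to E#: 10 semitones over a seventh = minor.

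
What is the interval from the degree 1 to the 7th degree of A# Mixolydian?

Spelling A# Mixolydian: A# B# C## D# E# F## G#.
That puts A# below G#.
From A# to G#: 10 semitones over a seventh = minor.

minor seventh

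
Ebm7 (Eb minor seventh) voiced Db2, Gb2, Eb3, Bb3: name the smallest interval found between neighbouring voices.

Adjacent intervals: Db2→Gb2 = perfect fourth; Gb2→Eb3 = major sixth; Eb3→Bb3 = perfect fifth.
The smallest is Db2 to Gb2, a perfect fourth (5 semitones).

perfect fourth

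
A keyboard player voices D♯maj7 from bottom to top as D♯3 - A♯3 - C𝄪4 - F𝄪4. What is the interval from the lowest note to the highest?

The outer voices are D♯3 and F𝄪4.
D♯ up to F𝄪 spans 10 letter names and 16 semitones — a major tenth.

major tenth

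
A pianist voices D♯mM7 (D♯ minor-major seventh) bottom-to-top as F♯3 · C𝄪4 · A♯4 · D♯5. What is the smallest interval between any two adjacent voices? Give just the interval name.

Adjacent intervals: F♯3→C𝄪4 = augmented fifth; C𝄪4→A♯4 = minor sixth; A♯4→D♯5 = perfect fourth.
The smallest is A♯4 to D♯5, a perfect fourth (5 semitones).

P4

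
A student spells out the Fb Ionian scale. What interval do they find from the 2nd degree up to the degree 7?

Fb major: Fb Gb Ab Bbb Cb Db Eb.
The 2nd degree is Gb and the 7th scale degree is Eb.
Gb up to Eb spans 6 letter names and 9 semitones — a major sixth.

major sixth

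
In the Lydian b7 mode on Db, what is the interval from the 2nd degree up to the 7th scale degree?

Spelling the Lydian b7 mode on Db: Db Eb F G Ab Bb Cb.
2nd degree = Eb; 7th degree = Cb.
6 letter names make it a sixth; at 8 semitones (a half step narrower than major) the quality is minor.

minor 6th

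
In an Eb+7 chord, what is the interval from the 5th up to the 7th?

Eb7#5 (Eb augmented seventh) is spelled Eb–G–B–Db.
The 5th is B and the 7th is Db.
From B to Db: 2 semitones over a third = diminished.

diminished third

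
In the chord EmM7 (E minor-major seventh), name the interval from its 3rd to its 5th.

The chord tones of EmM7 are E-G-B-D#.
The 3rd is G and the 5th is B.
Counting 3 letters and 4 half steps from G gives a major third.

major third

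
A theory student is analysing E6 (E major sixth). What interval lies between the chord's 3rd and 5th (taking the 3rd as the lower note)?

minor 3rd

E major sixth: E G# B C#.
The 3rd is G# and the 5th is B.
From G# to B: 3 semitones over a third = minor.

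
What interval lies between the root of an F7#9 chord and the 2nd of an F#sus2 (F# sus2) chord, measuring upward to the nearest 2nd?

F7#9 has F as its root, and F#sus2 (F# sus2) has G# as its 2nd.
2 letter names make it a second; at 3 semitones (a half step wider than major) the quality is augmented.

augmented 2nd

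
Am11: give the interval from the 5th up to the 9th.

perfect fifth

The chord tones of Am11 are A C E G B D.
So we need the interval from E up to B.
E up to B spans 5 letter names and 7 semitones — a perfect fifth.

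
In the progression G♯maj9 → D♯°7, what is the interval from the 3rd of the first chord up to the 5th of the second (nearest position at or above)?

diminished seventh

G♯maj9 has B♯ as its 3rd, and D♯°7 has A as its 5th.
7 letter names make it a seventh; at 9 semitones (a whole step narrower than major) the quality is diminished.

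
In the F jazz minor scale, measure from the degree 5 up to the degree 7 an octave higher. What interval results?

F melodic minor: F G Ab Bb C D E.
Degree 5 = C; 7th degree (up an octave) = E.
C up to E spans 10 letter names and 16 semitones — a major tenth.

M10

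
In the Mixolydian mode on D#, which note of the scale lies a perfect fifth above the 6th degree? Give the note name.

F##

The scale is D# E# F## G# A# B# C#.
The 6th degree is B#; a perfect fifth above that is F## — scale degree 3.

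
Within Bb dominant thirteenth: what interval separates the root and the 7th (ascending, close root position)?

minor 7th

Bb13 is spelled Bb D F Ab C G.
That puts Bb below Ab.
7 letter names make it a seventh; at 10 semitones (a half step narrower than major) the quality is minor.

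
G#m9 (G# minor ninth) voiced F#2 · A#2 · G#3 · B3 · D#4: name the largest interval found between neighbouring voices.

minor 7th

Adjacent intervals: F#2→A#2 = major third; A#2→G#3 = minor seventh; G#3→B3 = minor third; B3→D#4 = major third.
The largest is A#2 to G#3, a minor seventh (10 semitones).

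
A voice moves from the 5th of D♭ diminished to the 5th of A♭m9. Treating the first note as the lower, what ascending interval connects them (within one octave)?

augmented fifth

The 5th of D♭ diminished is A𝄫; the 5th of A♭m9 is E♭.
From A𝄫 to E♭: 8 semitones over a fifth = augmented.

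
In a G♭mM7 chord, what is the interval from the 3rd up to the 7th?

augmented fifth

The chord tones of G♭ minor-major seventh are G♭ B𝄫 D♭ F.
So we need the interval from B𝄫 up to F.
From B𝄫 to F: 8 semitones over a fifth = augmented.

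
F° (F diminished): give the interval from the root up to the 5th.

F diminished: F-Ab-Cb.
So we need the interval from F up to Cb.
F up to Cb is 6 semitones, a half step narrower than a perfect fifth, so the interval is diminished.

diminished fifth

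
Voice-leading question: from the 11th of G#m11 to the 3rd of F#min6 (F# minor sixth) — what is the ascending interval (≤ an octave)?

minor sixth

G#m11 has C# as its 11th, and F#min6 (F# minor sixth) has A as its 3rd.
From C# to A: 8 semitones over a sixth = minor.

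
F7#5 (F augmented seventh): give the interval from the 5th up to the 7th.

diminished third

F7#5: F–A–C#–Eb.
So we need the interval from C# up to Eb.
3 letter names make it a third; at 2 semitones (a whole step narrower than major) the quality is diminished.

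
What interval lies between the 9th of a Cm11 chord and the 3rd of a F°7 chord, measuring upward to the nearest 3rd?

The 9th of Cm11 is D; the 3rd of F°7 is Ab.
From D to Ab: 6 semitones over a fifth = diminished.

diminished fifth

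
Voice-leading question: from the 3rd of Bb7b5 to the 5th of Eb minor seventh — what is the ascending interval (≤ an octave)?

The 3rd of Bb7b5 is D; the 5th of Eb minor seventh is Bb.
6 letter names make it a sixth; at 8 semitones (a half step narrower than major) the quality is minor.

minor sixth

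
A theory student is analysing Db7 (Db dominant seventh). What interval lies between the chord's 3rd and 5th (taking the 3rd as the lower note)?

minor third

Spelling the chord: Db-F-Ab-Cb.
So we need the interval from F up to Ab.
F up to Ab is 3 semitones, a half step narrower than a major third, so the interval is minor.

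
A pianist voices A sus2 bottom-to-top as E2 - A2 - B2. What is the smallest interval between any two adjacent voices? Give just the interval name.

Adjacent intervals: E2→A2 = perfect fourth; A2→B2 = major second.
The smallest is A2 to B2, a major second (2 semitones).

major second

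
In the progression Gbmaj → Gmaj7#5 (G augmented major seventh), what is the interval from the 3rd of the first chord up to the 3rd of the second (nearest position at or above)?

The 3rd of Gbmaj is Bb; the 3rd of Gmaj7#5 (G augmented major seventh) is B.
1 letter names make it a unison; at 1 semitone (a half step wider than perfect) the quality is augmented.

augmented 1st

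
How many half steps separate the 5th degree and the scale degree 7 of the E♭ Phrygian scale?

3

The scale is E♭ F♭ G♭ A♭ B♭ C♭ D♭.
B♭ up to D♭ is a minor third — 3 semitones.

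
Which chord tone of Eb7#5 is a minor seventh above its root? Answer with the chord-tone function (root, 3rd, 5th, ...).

Spelling the chord: Eb-G-B-Db.
The root is Eb. A minor seventh above Eb is Db.
Db is the chord's 7th.

7th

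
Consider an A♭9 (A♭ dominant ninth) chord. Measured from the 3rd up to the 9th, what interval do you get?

The chord tones of A♭9 (A♭ dominant ninth) are A♭, C, E♭, G♭, B♭.
3rd = C; 9th = B♭.
From C to B♭: 10 semitones over a seventh = minor.

minor 7th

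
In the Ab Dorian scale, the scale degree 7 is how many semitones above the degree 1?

The scale is Ab Bb Cb Db Eb F Gb.
Ab up to Gb is a minor seventh — 10 semitones.

10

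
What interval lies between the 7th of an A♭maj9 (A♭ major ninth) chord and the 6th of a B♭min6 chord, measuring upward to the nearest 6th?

perfect unison

A♭maj9 (A♭ major ninth) has G as its 7th, and B♭min6 has G as its 6th.
From G to G is 0 semitones, exactly the perfect unison.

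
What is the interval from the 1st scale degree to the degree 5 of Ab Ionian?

perfect fifth

Spelling Ab Ionian: Ab Bb C Db Eb F G.
So we need the interval from Ab up to Eb.
Counting 5 letters and 7 half steps from Ab gives a perfect fifth.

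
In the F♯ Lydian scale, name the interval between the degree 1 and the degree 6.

major 6th

Spelling the F♯ Lydian scale: F♯ G♯ A♯ B♯ C♯ D♯ E♯.
Degree 1 = F♯; scale degree 6 = D♯.
Counting 6 letters and 9 half steps from F♯ gives a major sixth.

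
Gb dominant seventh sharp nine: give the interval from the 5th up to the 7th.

Gb7#9 is spelled Gb–Bb–Db–Fb–A.
5th = Db; 7th = Fb.
From Db to Fb: 3 semitones over a third = minor.

minor third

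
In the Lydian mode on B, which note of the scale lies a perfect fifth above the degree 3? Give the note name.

The scale is B C# D# E# F# G# A#.
The degree 3 is D#; a perfect fifth above that is A# — scale degree 7.

A#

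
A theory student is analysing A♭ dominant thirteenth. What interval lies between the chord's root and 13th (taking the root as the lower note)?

major thirteenth

A♭13 (A♭ dominant thirteenth) is spelled A♭–C–E♭–G♭–B♭–F.
The root is A♭ and the 13th is F.
Counting 13 letters and 21 half steps from A♭ gives a major thirteenth.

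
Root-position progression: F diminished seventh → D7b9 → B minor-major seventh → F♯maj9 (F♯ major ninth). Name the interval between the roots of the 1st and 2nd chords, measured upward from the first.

major sixth

The roots are F and D.
From F to D is 9 semitones, exactly the major sixth.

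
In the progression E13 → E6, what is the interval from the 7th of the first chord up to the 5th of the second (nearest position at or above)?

major sixth

The 7th of E13 is D; the 5th of E6 is B.
D up to B spans 6 letter names and 9 semitones — a major sixth.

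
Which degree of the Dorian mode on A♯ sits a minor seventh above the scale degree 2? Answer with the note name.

The scale is A♯ B♯ C♯ D♯ E♯ F𝄪 G♯.
The scale degree 2 is B♯; a minor seventh above that is A♯ — scale degree 1.

A#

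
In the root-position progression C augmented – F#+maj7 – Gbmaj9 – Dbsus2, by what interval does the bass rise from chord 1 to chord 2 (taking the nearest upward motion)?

The roots are C and F#.
C up to F# is 6 semitones, a half step wider than a perfect fourth, so the interval is augmented.

A4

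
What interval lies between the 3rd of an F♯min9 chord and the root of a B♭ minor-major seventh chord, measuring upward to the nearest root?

F♯min9 has A as its 3rd, and B♭ minor-major seventh has B♭ as its root.
2 letter names make it a second; at 1 semitone (a half step narrower than major) the quality is minor.

minor second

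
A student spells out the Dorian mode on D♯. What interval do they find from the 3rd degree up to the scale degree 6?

augmented fourth

Spelling the Dorian mode on D♯: D♯ E♯ F♯ G♯ A♯ B♯ C♯.
3rd degree = F♯; degree 6 = B♯.
From F♯ to B♯: 6 semitones over a fourth = augmented.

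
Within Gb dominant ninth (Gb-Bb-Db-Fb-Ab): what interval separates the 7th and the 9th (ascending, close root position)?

M3

7th = Fb; 9th = Ab.
Counting 3 letters and 4 half steps from Fb gives a major third.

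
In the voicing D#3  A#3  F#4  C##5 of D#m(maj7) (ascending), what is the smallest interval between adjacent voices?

P5

Adjacent intervals: D#3→A#3 = perfect fifth; A#3→F#4 = minor sixth; F#4→C##5 = augmented fifth.
The smallest is D#3 to A#3, a perfect fifth (7 semitones).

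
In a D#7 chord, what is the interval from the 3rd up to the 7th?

D# dominant seventh: D#, F##, A#, C#.
3rd = F##; 7th = C#.
From F## to C#: 6 semitones over a fifth = diminished.

diminished fifth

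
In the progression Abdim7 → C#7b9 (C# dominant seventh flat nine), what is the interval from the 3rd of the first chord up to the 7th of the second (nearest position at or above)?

augmented 7th

Abdim7 has Cb as its 3rd, and C#7b9 (C# dominant seventh flat nine) has B as its 7th.
Cb up to B is 12 semitones, a half step wider than a major seventh, so the interval is augmented.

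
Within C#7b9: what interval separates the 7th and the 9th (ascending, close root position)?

C#7b9 is spelled C#-E#-G#-B-D.
The 7th is B and the 9th is D.
From B to D: 3 semitones over a third = minor.

minor third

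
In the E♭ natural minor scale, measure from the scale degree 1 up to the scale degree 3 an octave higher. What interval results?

The scale runs E♭ F G♭ A♭ B♭ C♭ D♭.
Scale degree 1 = E♭; scale degree 3 (up an octave) = G♭.
From E♭ to G♭: 15 semitones over a tenth = minor.

minor 10th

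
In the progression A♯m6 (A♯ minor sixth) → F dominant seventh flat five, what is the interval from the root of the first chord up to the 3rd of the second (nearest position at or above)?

The root of A♯m6 (A♯ minor sixth) is A♯; the 3rd of F dominant seventh flat five is A.
8 letter names make it an octave; at 11 semitones (a half step narrower than perfect) the quality is diminished.

diminished 8th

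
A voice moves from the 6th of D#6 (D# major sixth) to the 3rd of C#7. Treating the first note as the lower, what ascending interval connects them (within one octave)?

D#6 (D# major sixth) has B# as its 6th, and C#7 has E# as its 3rd.
B# up to E# spans 4 letter names and 5 semitones — a perfect fourth.

perfect fourth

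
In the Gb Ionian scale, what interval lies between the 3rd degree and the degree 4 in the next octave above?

Spelling the Gb Ionian scale: Gb Ab Bb Cb Db Eb F.
That puts Bb below Cb.
From Bb to Cb: 13 semitones over a ninth = minor.

minor 9th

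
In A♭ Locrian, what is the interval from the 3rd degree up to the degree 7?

Spelling A♭ Locrian: A♭ B𝄫 C♭ D♭ E𝄫 F♭ G♭.
So we need the interval from C♭ up to G♭.
Counting 5 letters and 7 half steps from C♭ gives a perfect fifth.

perfect 5th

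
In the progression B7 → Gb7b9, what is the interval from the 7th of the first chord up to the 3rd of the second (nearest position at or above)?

minor second

B7 has A as its 7th, and Gb7b9 has Bb as its 3rd.
From A to Bb: 1 semitone over a second = minor.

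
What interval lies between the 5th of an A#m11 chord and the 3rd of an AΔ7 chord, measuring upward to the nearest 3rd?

The 5th of A#m11 is E#; the 3rd of AΔ7 is C#.
From E# to C#: 8 semitones over a sixth = minor.

minor sixth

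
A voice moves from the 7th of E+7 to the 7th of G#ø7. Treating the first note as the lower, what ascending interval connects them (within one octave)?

major third

The 7th of E+7 is D; the 7th of G#ø7 is F#.
D up to F# spans 3 letter names and 4 semitones — a major third.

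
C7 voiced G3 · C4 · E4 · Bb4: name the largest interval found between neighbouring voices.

diminished fifth

Adjacent intervals: G3→C4 = perfect fourth; C4→E4 = major third; E4→Bb4 = diminished fifth.
The largest is E4 to Bb4, a diminished fifth (6 semitones).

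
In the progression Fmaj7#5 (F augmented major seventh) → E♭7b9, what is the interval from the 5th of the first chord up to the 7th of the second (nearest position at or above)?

Fmaj7#5 (F augmented major seventh) has C♯ as its 5th, and E♭7b9 has D♭ as its 7th.
From C♯ to D♭: 0 semitones over a second = diminished.

d2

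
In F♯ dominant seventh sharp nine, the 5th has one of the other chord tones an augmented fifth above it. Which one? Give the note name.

G##

F♯7#9: F♯, A♯, C♯, E, G𝄪.
The 5th is C♯. An augmented fifth above C♯ is G𝄪.
G𝄪 is the chord's 9th.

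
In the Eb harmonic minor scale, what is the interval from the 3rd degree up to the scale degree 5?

major third

Eb harmonic minor: Eb F Gb Ab Bb Cb D.
So we need the interval from Gb up to Bb.
From Gb to Bb is 4 semitones, exactly the major third.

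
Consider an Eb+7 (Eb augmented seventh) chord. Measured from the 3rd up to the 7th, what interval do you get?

Ebaug7: Eb-G-B-Db.
That puts G below Db.
5 letter names make it a fifth; at 6 semitones (a half step narrower than perfect) the quality is diminished.

diminished fifth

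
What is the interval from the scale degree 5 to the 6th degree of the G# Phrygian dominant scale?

G# phrygian dominant: G# A B# C# D# E F#.
That puts D# below E.
From D# to E: 1 semitone over a second = minor.

minor second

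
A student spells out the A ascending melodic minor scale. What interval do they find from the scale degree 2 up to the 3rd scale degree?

A melodic minor: A B C D E F# G#.
Scale degree 2 = B; scale degree 3 = C.
2 letter names make it a second; at 1 semitone (a half step narrower than major) the quality is minor.

minor second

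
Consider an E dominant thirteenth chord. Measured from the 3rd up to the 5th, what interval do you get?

m3

The chord tones of E13 (E dominant thirteenth) are E, G#, B, D, F#, C#.
The 3rd is G# and the 5th is B.
G# up to B is 3 semitones, a half step narrower than a major third, so the interval is minor.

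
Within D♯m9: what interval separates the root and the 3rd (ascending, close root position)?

minor third

Spelling the chord: D♯–F♯–A♯–C♯–E♯.
So we need the interval from D♯ up to F♯.
3 letter names make it a third; at 3 semitones (a half step narrower than major) the quality is minor.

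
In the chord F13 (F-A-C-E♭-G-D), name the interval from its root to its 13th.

So we need the interval from F up to D.
Counting 13 letters and 21 half steps from F gives a major thirteenth.

major thirteenth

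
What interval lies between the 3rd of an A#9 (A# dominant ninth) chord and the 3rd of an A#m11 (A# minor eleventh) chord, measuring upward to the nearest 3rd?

diminished octave

A#9 (A# dominant ninth) has C## as its 3rd, and A#m11 (A# minor eleventh) has C# as its 3rd.
From C## to C#: 11 semitones over an octave = diminished.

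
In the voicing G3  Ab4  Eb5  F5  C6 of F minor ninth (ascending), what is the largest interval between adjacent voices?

Adjacent intervals: G3→Ab4 = minor ninth; Ab4→Eb5 = perfect fifth; Eb5→F5 = major second; F5→C6 = perfect fifth.
The largest is G3 to Ab4, a minor ninth (13 semitones).

minor 9th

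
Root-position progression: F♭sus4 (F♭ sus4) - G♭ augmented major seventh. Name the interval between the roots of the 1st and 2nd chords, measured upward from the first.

The roots are F♭ and G♭.
From F♭ to G♭ is 2 semitones, exactly the major second.

major second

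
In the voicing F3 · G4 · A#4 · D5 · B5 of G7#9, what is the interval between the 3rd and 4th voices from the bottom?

Those voices are A#4 and D5.
A# up to D is 4 semitones, a half step narrower than a perfect fourth, so the interval is diminished.

diminished 4th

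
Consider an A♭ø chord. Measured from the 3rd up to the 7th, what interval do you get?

perfect fifth

The chord tones of A♭ø are A♭–C♭–E𝄫–G♭.
3rd = C♭; 7th = G♭.
From C♭ to G♭ is 7 semitones, exactly the perfect fifth.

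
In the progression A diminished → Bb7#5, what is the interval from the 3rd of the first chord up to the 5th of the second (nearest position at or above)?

augmented 4th

A diminished has C as its 3rd, and Bb7#5 has F# as its 5th.
4 letter names make it a fourth; at 6 semitones (a half step wider than perfect) the quality is augmented.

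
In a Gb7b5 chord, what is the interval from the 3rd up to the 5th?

diminished third

The chord tones of Gb7b5 are Gb–Bb–Dbb–Fb.
That puts Bb below Dbb.
From Bb to Dbb: 2 semitones over a third = diminished.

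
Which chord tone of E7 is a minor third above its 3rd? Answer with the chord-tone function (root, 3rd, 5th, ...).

5th

Spelling the chord: E–G#–B–D.
The 3rd is G#. A minor third above G# is B.
B is the chord's 5th.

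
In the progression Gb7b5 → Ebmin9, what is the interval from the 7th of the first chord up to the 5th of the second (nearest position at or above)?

Gb7b5 has Fb as its 7th, and Ebmin9 has Bb as its 5th.
4 letter names make it a fourth; at 6 semitones (a half step wider than perfect) the quality is augmented.

augmented fourth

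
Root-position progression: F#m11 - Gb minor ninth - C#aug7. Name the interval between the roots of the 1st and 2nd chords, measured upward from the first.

diminished second

The roots are F# and Gb.
F# up to Gb is 0 semitones, a whole step narrower than a major second, so the interval is diminished.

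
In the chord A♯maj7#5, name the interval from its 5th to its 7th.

minor third

Spelling the chord: A♯, C𝄪, E𝄪, G𝄪.
That puts E𝄪 below G𝄪.
3 letter names make it a third; at 3 semitones (a half step narrower than major) the quality is minor.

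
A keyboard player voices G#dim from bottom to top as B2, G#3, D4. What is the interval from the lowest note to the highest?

The outer voices are B2 and D4.
B up to D is 15 semitones, a half step narrower than a major tenth, so the interval is minor.

minor tenth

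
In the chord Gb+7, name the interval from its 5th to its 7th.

diminished third

The chord tones of Gb7#5 are Gb-Bb-D-Fb.
5th = D; 7th = Fb.
3 letter names make it a third; at 2 semitones (a whole step narrower than major) the quality is diminished.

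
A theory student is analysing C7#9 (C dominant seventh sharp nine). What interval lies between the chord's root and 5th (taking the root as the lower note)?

C7#9: C-E-G-B♭-D♯.
That puts C below G.
C up to G spans 5 letter names and 7 semitones — a perfect fifth.

perfect 5th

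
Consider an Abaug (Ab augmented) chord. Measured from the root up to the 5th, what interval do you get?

augmented fifth

Ab+ (Ab augmented): Ab C E.
The root is Ab and the 5th is E.
5 letter names make it a fifth; at 8 semitones (a half step wider than perfect) the quality is augmented.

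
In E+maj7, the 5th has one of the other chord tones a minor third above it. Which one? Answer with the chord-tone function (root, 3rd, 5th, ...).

7th

Spelling the chord: E-G♯-B♯-D♯.
The 5th is B♯. A minor third above B♯ is D♯.
D♯ is the chord's 7th.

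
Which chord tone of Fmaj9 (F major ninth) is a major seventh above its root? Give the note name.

E

Spelling the chord: F, A, C, E, G.
The root is F. A major seventh above F is E.
E is the chord's 7th.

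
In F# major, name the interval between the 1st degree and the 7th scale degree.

F# major: F# G# A# B C# D# E#.
1st degree = F#; 7th degree = E#.
From F# to E# is 11 semitones, exactly the major seventh.

major 7th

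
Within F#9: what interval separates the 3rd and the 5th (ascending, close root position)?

minor 3rd

Spelling the chord: F#-A#-C#-E-G#.
3rd = A#; 5th = C#.
3 letter names make it a third; at 3 semitones (a half step narrower than major) the quality is minor.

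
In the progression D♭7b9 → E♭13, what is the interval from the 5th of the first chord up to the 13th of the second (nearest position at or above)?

major 3rd

D♭7b9 has A♭ as its 5th, and E♭13 has C as its 13th.
From A♭ to C is 4 semitones, exactly the major third.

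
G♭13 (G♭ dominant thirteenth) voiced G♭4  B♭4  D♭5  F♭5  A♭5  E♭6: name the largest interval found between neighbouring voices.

P5

Adjacent intervals: G♭4→B♭4 = major third; B♭4→D♭5 = minor third; D♭5→F♭5 = minor third; F♭5→A♭5 = major third; A♭5→E♭6 = perfect fifth.
The largest is A♭5 to E♭6, a perfect fifth (7 semitones).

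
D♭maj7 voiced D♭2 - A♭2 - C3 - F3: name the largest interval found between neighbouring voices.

perfect 5th

Adjacent intervals: D♭2→A♭2 = perfect fifth; A♭2→C3 = major third; C3→F3 = perfect fourth.
The largest is D♭2 to A♭2, a perfect fifth (7 semitones).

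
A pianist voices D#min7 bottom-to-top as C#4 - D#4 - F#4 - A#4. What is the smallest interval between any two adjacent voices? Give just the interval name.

major second

Adjacent intervals: C#4→D#4 = major second; D#4→F#4 = minor third; F#4→A#4 = major third.
The smallest is C#4 to D#4, a major second (2 semitones).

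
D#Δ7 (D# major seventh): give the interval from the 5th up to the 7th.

major 3rd

The chord tones of D#M7 (D# major seventh) are D#-F##-A#-C##.
So we need the interval from A# up to C##.
Counting 3 letters and 4 half steps from A# gives a major third.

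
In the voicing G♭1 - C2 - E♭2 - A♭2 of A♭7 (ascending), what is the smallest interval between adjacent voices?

Adjacent intervals: G♭1→C2 = augmented fourth; C2→E♭2 = minor third; E♭2→A♭2 = perfect fourth.
The smallest is C2 to E♭2, a minor third (3 semitones).

m3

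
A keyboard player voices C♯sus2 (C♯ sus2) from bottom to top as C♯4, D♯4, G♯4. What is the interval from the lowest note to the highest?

perfect fifth

The outer voices are C♯4 and G♯4.
Counting 5 letters and 7 half steps from C♯ gives a perfect fifth.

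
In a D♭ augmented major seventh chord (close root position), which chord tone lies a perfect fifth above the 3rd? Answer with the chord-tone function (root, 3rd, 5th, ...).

Spelling the chord: D♭, F, A, C.
The 3rd is F. A perfect fifth above F is C.
C is the chord's 7th.

7th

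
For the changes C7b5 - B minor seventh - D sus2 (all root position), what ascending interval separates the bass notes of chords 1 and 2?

major 7th

The roots are C and B.
Counting 7 letters and 11 half steps from C gives a major seventh.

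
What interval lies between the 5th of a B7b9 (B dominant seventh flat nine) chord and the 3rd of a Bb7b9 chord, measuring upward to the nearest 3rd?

m6

B7b9 (B dominant seventh flat nine) has F# as its 5th, and Bb7b9 has D as its 3rd.
6 letter names make it a sixth; at 8 semitones (a half step narrower than major) the quality is minor.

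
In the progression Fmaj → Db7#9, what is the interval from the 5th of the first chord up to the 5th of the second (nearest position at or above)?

minor sixth

The 5th of Fmaj is C; the 5th of Db7#9 is Ab.
From C to Ab: 8 semitones over a sixth = minor.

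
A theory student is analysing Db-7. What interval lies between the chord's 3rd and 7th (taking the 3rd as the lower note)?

Spelling the chord: Db, Fb, Ab, Cb.
That puts Fb below Cb.
Fb up to Cb spans 5 letter names and 7 semitones — a perfect fifth.

perfect fifth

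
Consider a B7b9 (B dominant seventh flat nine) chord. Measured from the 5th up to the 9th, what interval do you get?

diminished 5th

The chord tones of B7b9 are B-D#-F#-A-C.
5th = F#; 9th = C.
From F# to C: 6 semitones over a fifth = diminished.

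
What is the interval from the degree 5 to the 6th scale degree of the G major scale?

The scale runs G A B C D E F♯.
The degree 5 is D and the 6th degree is E.
From D to E is 2 semitones, exactly the major second.

major second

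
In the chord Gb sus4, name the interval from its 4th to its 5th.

major 2nd

The chord tones of Gbsus4 (Gb sus4) are Gb, Cb, Db.
The 4th is Cb and the 5th is Db.
Cb up to Db spans 2 letter names and 2 semitones — a major second.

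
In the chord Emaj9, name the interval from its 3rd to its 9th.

minor 7th

The chord tones of Emaj9 (E major ninth) are E-G♯-B-D♯-F♯.
3rd = G♯; 9th = F♯.
7 letter names make it a seventh; at 10 semitones (a half step narrower than major) the quality is minor.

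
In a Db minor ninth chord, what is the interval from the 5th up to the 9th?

Db minor ninth is spelled Db Fb Ab Cb Eb.
5th = Ab; 9th = Eb.
Counting 5 letters and 7 half steps from Ab gives a perfect fifth.

P5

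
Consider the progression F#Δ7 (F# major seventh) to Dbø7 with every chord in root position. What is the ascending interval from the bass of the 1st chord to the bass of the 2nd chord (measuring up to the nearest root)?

diminished sixth

The roots are F# and Db.
6 letter names make it a sixth; at 7 semitones (a whole step narrower than major) the quality is diminished.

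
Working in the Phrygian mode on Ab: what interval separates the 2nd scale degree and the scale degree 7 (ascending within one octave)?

M6

Spelling the Phrygian mode on Ab: Ab Bbb Cb Db Eb Fb Gb.
So we need the interval from Bbb up to Gb.
Bbb up to Gb spans 6 letter names and 9 semitones — a major sixth.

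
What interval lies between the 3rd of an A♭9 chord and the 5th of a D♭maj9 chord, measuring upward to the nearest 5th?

The 3rd of A♭9 is C; the 5th of D♭maj9 is A♭.
C up to A♭ is 8 semitones, a half step narrower than a major sixth, so the interval is minor.

m6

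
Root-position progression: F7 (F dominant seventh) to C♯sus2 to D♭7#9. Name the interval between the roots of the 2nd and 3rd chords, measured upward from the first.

diminished 2nd

The roots are C♯ and D♭.
2 letter names make it a second; at 0 semitones (a whole step narrower than major) the quality is diminished.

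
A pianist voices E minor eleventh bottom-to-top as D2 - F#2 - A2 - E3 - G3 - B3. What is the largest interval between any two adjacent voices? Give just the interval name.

perfect fifth

Adjacent intervals: D2→F#2 = major third; F#2→A2 = minor third; A2→E3 = perfect fifth; E3→G3 = minor third; G3→B3 = major third.
The largest is A2 to E3, a perfect fifth (7 semitones).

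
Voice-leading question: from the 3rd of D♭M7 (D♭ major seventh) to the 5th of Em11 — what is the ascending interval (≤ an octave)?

The 3rd of D♭M7 (D♭ major seventh) is F; the 5th of Em11 is B.
F up to B is 6 semitones, a half step wider than a perfect fourth, so the interval is augmented.

augmented 4th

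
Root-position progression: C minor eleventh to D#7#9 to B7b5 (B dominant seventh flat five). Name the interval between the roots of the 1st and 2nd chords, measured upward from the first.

augmented second

The roots are C and D#.
2 letter names make it a second; at 3 semitones (a half step wider than major) the quality is augmented.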